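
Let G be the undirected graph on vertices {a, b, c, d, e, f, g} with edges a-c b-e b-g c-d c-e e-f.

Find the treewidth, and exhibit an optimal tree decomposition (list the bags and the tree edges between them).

Treewidth 1.
One optimal decomposition is:
Bags: B1 = {c, d}  B2 = {c, e}  B3 = {b, e}  B4 = {a, c}  B5 = {b, g}  B6 = {e, f}
Tree: B1–B2, B2–B3, B2–B4, B3–B5, B3–B6

Every bag has size at most 2, so the width is 2 − 1 = 1 and tw(G) ≤ 1. G has an edge, so its treewidth is at least 1. Hence tw(G) = 1 exactly.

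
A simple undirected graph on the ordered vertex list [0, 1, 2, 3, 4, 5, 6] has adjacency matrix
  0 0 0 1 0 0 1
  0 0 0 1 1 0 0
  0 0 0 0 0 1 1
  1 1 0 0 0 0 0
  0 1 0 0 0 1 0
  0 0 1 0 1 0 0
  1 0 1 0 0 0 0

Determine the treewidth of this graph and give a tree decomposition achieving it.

Treewidth 2.
Bags: B1 = {2, 5, 6}  B2 = {4, 5, 6}  B3 = {1, 4, 6}  B4 = {1, 3, 6}  B5 = {0, 3, 6}
Tree: B1–B2, B2–B3, B3–B4, B4–B5

The largest bag has 3 vertices, giving width 2; this decomposition certifies tw(G) ≤ 2. Since 6–2–5–4–1–3–0–6 is a cycle in G, G is not acyclic. Forests are exactly the graphs of treewidth ≤ 1, so tw(G) ≥ 2. Combining the bounds, tw(G) = 2.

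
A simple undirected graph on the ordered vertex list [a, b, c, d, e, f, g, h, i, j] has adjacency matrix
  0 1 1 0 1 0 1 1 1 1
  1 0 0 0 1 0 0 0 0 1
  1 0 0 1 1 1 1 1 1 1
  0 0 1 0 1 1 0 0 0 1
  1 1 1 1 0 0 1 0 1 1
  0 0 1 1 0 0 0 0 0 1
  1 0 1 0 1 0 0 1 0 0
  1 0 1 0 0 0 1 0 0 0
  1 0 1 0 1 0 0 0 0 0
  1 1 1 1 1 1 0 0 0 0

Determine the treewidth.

3

A width-3 tree decomposition is:
Bags: B1 = {a, c, e, j}  B2 = {a, c, e, g}  B3 = {a, b, e, j}  B4 = {a, c, g, h}  B5 = {a, c, e, i}  B6 = {c, d, e, j}  B7 = {c, d, f, j}
Tree: B1–B2, B1–B3, B2–B4, B2–B5, B1–B6, B6–B7
Every bag has size at most 4, so the width is 4 − 1 = 3 and tw(G) ≤ 3. For the lower bound, the 4 vertices {c, d, e, j} are pairwise adjacent, and any tree decomposition puts a clique entirely inside one bag — forcing width ≥ 3. Therefore the treewidth is 3.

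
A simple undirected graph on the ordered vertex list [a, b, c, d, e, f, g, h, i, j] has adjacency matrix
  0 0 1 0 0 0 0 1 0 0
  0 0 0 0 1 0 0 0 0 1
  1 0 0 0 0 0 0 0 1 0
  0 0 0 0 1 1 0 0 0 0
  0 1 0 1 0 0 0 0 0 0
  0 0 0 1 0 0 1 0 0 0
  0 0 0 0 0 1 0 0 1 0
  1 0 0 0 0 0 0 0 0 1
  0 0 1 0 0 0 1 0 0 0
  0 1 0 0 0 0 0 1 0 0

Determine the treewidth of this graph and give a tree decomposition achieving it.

Treewidth 2.
One optimal decomposition is:
Bags: B1 = {a, c, h}  B2 = {c, h, j}  B3 = {b, c, j}  B4 = {b, c, e}  B5 = {c, d, e}  B6 = {c, d, f}  B7 = {c, f, g}  B8 = {c, g, i}
Tree: B1–B2, B2–B3, B3–B4, B4–B5, B5–B6, B6–B7, B7–B8

Each bag holds 3 vertices, so the decomposition has width 2, which upper-bounds the treewidth. The edges c–a–h–j–b–e–d–f–g–i–c form a cycle, so G is not a tree and its treewidth is at least 2. The upper and lower bounds meet at 2, so that is the treewidth.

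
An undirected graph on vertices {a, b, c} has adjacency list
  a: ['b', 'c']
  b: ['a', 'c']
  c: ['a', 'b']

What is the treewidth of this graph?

2

A width-2 tree decomposition is:
Bags: B1 = {a, b, c}
Tree: (single bag)
With just one bag of size 3, the width is 3 − 1 = 2, so tw(G) ≤ 2. On the other hand G contains the 3-clique {a, b, c}. A clique must lie in a single bag of any decomposition, so no decomposition can have width below 2. Hence tw(G) = 2 exactly.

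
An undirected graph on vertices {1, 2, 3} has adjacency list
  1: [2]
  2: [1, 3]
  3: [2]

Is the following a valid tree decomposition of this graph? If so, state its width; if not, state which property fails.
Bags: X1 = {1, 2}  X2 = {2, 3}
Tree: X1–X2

Yes; width 1.

Checking the three conditions: (i) the bags cover all of {1, 2, 3}; (ii) for each edge, some bag contains both endpoints; (iii) the bags containing any fixed vertex form a subtree. All hold, so the decomposition is valid with width 2 − 1 = 1.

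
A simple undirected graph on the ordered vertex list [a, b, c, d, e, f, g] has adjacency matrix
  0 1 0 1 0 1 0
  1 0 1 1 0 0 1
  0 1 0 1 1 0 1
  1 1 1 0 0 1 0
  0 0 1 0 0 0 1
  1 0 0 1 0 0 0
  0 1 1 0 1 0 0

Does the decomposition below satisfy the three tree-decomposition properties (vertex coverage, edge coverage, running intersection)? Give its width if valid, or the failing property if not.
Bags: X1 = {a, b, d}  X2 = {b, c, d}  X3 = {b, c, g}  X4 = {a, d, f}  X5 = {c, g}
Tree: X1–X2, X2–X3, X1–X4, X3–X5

A tree decomposition must satisfy three properties: every vertex lies in some bag; for every edge, both endpoints lie together in some bag; and for every vertex, the bags containing it form a connected subtree. Here vertex e appears in no bag, so the decomposition is invalid.

No — vertex e appears in no bag.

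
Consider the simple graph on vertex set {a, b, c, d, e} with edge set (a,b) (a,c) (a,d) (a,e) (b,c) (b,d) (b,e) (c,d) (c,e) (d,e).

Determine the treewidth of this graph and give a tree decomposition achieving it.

Treewidth 4.
One optimal decomposition is:
Bags: B1 = {a, b, c, d, e}
Tree: (single bag)

With just one bag of size 5, the width is 5 − 1 = 4, so tw(G) ≤ 4. On the other hand G contains the 5-clique {a, b, c, d, e}. A clique must lie in a single bag of any decomposition, so no decomposition can have width below 4. Hence tw(G) = 4 exactly.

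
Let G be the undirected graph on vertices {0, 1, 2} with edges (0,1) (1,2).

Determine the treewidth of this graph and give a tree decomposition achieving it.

Treewidth 1.
Bags: B1 = {0, 1}  B2 = {1, 2}
Tree: B1–B2

Every bag has size at most 2, so the width is 2 − 1 = 1 and tw(G) ≤ 1. Since G has at least one edge (e.g. 1–0), it is not an edgeless graph, so tw(G) ≥ 1. Combining the bounds, tw(G) = 1.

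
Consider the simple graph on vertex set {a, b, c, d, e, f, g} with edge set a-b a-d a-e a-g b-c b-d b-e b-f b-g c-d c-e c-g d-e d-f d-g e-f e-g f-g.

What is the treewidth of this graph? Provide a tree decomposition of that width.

Each bag holds 5 vertices, so the decomposition has width 4, which upper-bounds the treewidth. For the lower bound, the 5 vertices {a, b, d, e, g} are pairwise adjacent, and any tree decomposition puts a clique entirely inside one bag — forcing width ≥ 4. Hence tw(G) = 4 exactly.

Treewidth 4.
One such decomposition:
Bags: B1 = {b, d, e, f, g}  B2 = {a, b, d, e, g}  B3 = {b, c, d, e, g}
Tree: B1–B2, B1–B3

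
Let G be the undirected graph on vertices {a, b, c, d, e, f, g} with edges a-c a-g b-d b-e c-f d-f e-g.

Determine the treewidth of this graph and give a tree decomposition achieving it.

Each bag holds 3 vertices, so the decomposition has width 2, which upper-bounds the treewidth. Since g–e–b–d–f–c–a–g is a cycle in G, G is not acyclic. Forests are exactly the graphs of treewidth ≤ 1, so tw(G) ≥ 2. Therefore the treewidth is 2.

Treewidth 2.
Bags: B1 = {b, e, g}  B2 = {b, d, g}  B3 = {d, f, g}  B4 = {c, f, g}  B5 = {a, c, g}
Tree: B1–B2, B2–B3, B3–B4, B4–B5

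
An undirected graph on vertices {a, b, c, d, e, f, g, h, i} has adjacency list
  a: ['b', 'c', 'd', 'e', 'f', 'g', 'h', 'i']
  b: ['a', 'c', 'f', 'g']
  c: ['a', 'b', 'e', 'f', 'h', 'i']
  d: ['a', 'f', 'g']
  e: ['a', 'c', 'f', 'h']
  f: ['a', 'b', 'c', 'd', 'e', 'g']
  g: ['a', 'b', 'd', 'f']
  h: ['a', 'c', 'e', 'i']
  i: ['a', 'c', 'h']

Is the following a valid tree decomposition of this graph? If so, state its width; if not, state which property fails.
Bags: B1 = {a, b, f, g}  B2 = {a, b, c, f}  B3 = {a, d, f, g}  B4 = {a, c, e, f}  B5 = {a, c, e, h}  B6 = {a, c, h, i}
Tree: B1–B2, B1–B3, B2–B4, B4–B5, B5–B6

Checking the three conditions: (i) the bags cover all of {a, b, c, d, e, f, g, h, i}; (ii) for each edge, some bag contains both endpoints; (iii) the bags containing any fixed vertex form a subtree. All hold, so the decomposition is valid with width 4 − 1 = 3.

Yes; width 3.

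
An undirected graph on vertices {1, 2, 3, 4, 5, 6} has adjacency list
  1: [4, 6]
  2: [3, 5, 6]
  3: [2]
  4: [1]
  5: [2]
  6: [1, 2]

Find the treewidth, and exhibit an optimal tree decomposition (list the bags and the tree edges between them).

Each bag holds 2 vertices, so the decomposition has width 1, which upper-bounds the treewidth. Any graph with an edge has treewidth ≥ 1, and G has the edge 6–2. Therefore the treewidth is 1.

Treewidth 1.
One such decomposition:
Bags: B1 = {2, 6}  B2 = {1, 6}  B3 = {2, 5}  B4 = {2, 3}  B5 = {1, 4}
Tree: B1–B2, B1–B3, B3–B4, B2–B5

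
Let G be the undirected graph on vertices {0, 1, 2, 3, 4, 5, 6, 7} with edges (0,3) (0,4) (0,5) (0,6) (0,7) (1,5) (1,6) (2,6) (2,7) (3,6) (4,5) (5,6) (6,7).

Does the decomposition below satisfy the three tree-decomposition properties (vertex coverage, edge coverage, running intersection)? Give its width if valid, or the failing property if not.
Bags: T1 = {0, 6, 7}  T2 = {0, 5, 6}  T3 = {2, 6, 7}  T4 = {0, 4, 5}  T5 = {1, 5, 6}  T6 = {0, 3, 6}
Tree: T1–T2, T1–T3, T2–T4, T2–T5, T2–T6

Yes; width 2.

Vertex coverage: the bags together contain {0, 1, 2, 3, 4, 5, 6, 7}, the full vertex set. Edge coverage: each edge of G has both endpoints in at least one bag. Running intersection: for every vertex, the bags containing it form a connected subtree. All three properties hold, so this is a valid tree decomposition of width max|bag| − 1 = 2, and hence tw(G) ≤ 2.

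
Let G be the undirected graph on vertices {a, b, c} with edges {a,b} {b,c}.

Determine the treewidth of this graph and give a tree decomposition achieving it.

The largest bag has 2 vertices, giving width 1; this decomposition certifies tw(G) ≤ 1. G has an edge, so its treewidth is at least 1. Therefore the treewidth is 1.

Treewidth 1.
One optimal decomposition is:
Bags: B1 = {a, b}  B2 = {b, c}
Tree: B1–B2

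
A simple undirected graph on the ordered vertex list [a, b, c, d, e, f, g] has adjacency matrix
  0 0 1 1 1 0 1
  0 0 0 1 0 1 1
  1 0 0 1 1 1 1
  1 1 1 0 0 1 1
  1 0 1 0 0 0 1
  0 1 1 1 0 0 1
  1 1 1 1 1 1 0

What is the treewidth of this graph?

A width-3 tree decomposition is:
Bags: B1 = {a, c, d, g}  B2 = {c, d, f, g}  B3 = {a, c, e, g}  B4 = {b, d, f, g}
Tree: B1–B2, B1–B3, B2–B4
Every bag has size at most 4, so the width is 4 − 1 = 3 and tw(G) ≤ 3. Conversely, {a, c, d, g} is a clique of size 4, and the vertices of any clique must share a bag in every tree decomposition; so some bag has ≥ 4 vertices and tw(G) ≥ 3. The upper and lower bounds meet at 3, so that is the treewidth.

3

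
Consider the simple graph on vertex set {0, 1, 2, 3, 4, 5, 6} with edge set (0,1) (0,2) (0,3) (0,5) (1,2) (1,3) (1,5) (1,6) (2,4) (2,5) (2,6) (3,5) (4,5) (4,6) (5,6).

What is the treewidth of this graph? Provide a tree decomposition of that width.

Each bag holds 4 vertices, so the decomposition has width 3, which upper-bounds the treewidth. For the lower bound, the 4 vertices {0, 1, 2, 5} are pairwise adjacent, and any tree decomposition puts a clique entirely inside one bag — forcing width ≥ 3. Combining the bounds, tw(G) = 3.

Treewidth 3.
One such decomposition:
Bags: B1 = {0, 1, 3, 5}  B2 = {0, 1, 2, 5}  B3 = {1, 2, 5, 6}  B4 = {2, 4, 5, 6}
Tree: B1–B2, B2–B3, B3–B4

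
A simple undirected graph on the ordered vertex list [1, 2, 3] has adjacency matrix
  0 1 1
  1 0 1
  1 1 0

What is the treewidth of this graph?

2

A width-2 tree decomposition is:
Bags: B1 = {1, 2, 3}
Tree: (single bag)
With just one bag of size 3, the width is 3 − 1 = 2, so tw(G) ≤ 2. Conversely, {1, 2, 3} is a clique of size 3, and the vertices of any clique must share a bag in every tree decomposition; so some bag has ≥ 3 vertices and tw(G) ≥ 2. Therefore the treewidth is 2.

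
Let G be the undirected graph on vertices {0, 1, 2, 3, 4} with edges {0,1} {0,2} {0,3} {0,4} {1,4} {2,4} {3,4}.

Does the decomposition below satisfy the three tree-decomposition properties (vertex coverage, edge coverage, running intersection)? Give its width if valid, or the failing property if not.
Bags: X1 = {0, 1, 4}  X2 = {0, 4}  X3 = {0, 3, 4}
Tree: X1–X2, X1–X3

No — vertex 2 appears in no bag.

A tree decomposition must satisfy three properties: every vertex lies in some bag; for every edge, both endpoints lie together in some bag; and for every vertex, the bags containing it form a connected subtree. Here vertex 2 appears in no bag, so the decomposition is invalid.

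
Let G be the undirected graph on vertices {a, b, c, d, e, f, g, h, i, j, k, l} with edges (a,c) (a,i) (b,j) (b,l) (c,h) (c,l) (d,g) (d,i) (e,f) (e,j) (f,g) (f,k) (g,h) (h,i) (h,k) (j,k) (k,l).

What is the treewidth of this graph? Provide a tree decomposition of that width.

Treewidth 3.
One optimal decomposition is:
Bags: B1 = {a, d, g, i}  B2 = {a, g, h, i}  B3 = {a, c, g, h}  B4 = {c, f, g, h}  B5 = {c, f, h, k}  B6 = {c, f, k, l}  B7 = {e, f, k, l}  B8 = {e, j, k, l}  B9 = {b, e, j, l}
Tree: B1–B2, B2–B3, B3–B4, B4–B5, B5–B6, B6–B7, B7–B8, B8–B9

Each bag holds 4 vertices, so the decomposition has width 3, which upper-bounds the treewidth. For the lower bound: the 4 vertex sets {a,d,i}, {g}, {h}, {c,f,k,l} are disjoint, each induces a connected subgraph, and every pair is joined by at least one edge of G. Contracting each set to a single vertex therefore yields K_{4} as a minor, and since treewidth is minor-monotone, tw(G) ≥ tw(K_{4}) = 3. Hence tw(G) = 3 exactly.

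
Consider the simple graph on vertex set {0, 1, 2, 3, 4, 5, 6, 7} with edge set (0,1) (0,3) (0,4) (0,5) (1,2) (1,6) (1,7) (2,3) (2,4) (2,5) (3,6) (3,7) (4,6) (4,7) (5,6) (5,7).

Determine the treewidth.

A width-4 tree decomposition is:
Bags: B1 = {0, 2, 4, 6, 7}  B2 = {0, 2, 5, 6, 7}  B3 = {0, 1, 2, 6, 7}  B4 = {0, 2, 3, 6, 7}
Tree: B1–B2, B2–B3, B3–B4
Every bag has size at most 5, so the width is 5 − 1 = 4 and tw(G) ≤ 4. For the lower bound: the 5 vertex sets {0,4}, {2,5}, {1,6}, {7}, {3} are disjoint, each induces a connected subgraph, and every pair is joined by at least one edge of G. Contracting each set to a single vertex therefore yields K_{5} as a minor, and since treewidth is minor-monotone, tw(G) ≥ tw(K_{5}) = 4. Therefore the treewidth is 4.

4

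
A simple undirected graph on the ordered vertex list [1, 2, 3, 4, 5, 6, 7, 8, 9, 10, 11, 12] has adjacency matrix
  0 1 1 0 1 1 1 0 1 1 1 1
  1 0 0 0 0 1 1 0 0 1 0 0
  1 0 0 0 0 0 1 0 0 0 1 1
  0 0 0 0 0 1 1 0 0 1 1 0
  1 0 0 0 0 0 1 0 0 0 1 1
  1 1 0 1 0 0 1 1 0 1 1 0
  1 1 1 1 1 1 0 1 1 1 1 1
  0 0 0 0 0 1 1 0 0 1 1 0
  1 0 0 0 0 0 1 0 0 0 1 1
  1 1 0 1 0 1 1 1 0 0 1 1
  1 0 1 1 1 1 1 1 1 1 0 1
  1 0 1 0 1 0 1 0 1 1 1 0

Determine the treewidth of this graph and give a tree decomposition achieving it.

Treewidth 4.
Bags: B1 = {1, 6, 7, 10, 11}  B2 = {1, 7, 10, 11, 12}  B3 = {4, 6, 7, 10, 11}  B4 = {1, 5, 7, 11, 12}  B5 = {6, 7, 8, 10, 11}  B6 = {1, 7, 9, 11, 12}  B7 = {1, 2, 6, 7, 10}  B8 = {1, 3, 7, 11, 12}
Tree: B1–B2, B1–B3, B2–B4, B1–B5, B4–B6, B1–B7, B2–B8

Each bag holds 5 vertices, so the decomposition has width 4, which upper-bounds the treewidth. On the other hand G contains the 5-clique {1, 2, 6, 7, 10}. A clique must lie in a single bag of any decomposition, so no decomposition can have width below 4. Therefore the treewidth is 4.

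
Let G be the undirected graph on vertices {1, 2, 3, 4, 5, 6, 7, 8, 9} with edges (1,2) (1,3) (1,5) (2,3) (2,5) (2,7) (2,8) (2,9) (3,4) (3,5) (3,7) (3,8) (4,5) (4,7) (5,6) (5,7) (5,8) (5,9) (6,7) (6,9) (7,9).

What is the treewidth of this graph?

3

A width-3 tree decomposition is:
Bags: B1 = {2, 3, 5, 7}  B2 = {3, 4, 5, 7}  B3 = {2, 3, 5, 8}  B4 = {2, 5, 7, 9}  B5 = {1, 2, 3, 5}  B6 = {5, 6, 7, 9}
Tree: B1–B2, B1–B3, B1–B4, B3–B5, B4–B6
Each bag holds 4 vertices, so the decomposition has width 3, which upper-bounds the treewidth. For the lower bound, the 4 vertices {2, 5, 7, 9} are pairwise adjacent, and any tree decomposition puts a clique entirely inside one bag — forcing width ≥ 3. Hence tw(G) = 3 exactly.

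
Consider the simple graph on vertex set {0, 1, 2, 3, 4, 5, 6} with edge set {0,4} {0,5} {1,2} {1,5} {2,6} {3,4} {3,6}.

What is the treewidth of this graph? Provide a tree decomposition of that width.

Every bag has size at most 3, so the width is 3 − 1 = 2 and tw(G) ≤ 2. The edges 2–6–3–4–0–5–1–2 form a cycle, so G is not a tree and its treewidth is at least 2. Therefore the treewidth is 2.

Treewidth 2.
One such decomposition:
Bags: B1 = {2, 3, 6}  B2 = {2, 3, 4}  B3 = {0, 2, 4}  B4 = {0, 2, 5}  B5 = {1, 2, 5}
Tree: B1–B2, B2–B3, B3–B4, B4–B5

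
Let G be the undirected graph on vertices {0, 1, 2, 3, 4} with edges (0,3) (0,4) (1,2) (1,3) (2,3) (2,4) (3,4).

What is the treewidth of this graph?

2

A width-2 tree decomposition is:
Bags: B1 = {2, 3, 4}  B2 = {1, 2, 3}  B3 = {0, 3, 4}
Tree: B1–B2, B1–B3
The largest bag has 3 vertices, giving width 2; this decomposition certifies tw(G) ≤ 2. For the lower bound, the 3 vertices {0, 3, 4} are pairwise adjacent, and any tree decomposition puts a clique entirely inside one bag — forcing width ≥ 2. Combining the bounds, tw(G) = 2.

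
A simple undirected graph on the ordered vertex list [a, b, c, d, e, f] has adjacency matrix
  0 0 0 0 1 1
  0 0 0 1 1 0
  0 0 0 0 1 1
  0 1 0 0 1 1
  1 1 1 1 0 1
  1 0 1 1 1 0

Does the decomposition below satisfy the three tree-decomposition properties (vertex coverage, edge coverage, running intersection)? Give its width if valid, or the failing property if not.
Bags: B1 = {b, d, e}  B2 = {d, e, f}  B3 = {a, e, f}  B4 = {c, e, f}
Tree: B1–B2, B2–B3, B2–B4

Checking the three conditions: (i) the bags cover all of {a, b, c, d, e, f}; (ii) for each edge, some bag contains both endpoints; (iii) the bags containing any fixed vertex form a subtree. All hold, so the decomposition is valid with width 3 − 1 = 2.

Yes; width 2.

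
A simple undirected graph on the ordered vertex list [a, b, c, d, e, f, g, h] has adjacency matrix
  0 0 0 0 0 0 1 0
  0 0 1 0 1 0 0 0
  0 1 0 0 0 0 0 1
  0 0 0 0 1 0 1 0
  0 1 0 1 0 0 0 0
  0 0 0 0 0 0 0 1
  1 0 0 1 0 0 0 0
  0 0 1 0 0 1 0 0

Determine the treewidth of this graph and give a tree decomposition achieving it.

Treewidth 1.
One optimal decomposition is:
Bags: B1 = {a, g}  B2 = {d, g}  B3 = {d, e}  B4 = {b, e}  B5 = {b, c}  B6 = {c, h}  B7 = {f, h}
Tree: B1–B2, B2–B3, B3–B4, B4–B5, B5–B6, B6–B7

Each bag holds 2 vertices, so the decomposition has width 1, which upper-bounds the treewidth. Since G has at least one edge (e.g. a–g), it is not an edgeless graph, so tw(G) ≥ 1. The upper and lower bounds meet at 1, so that is the treewidth.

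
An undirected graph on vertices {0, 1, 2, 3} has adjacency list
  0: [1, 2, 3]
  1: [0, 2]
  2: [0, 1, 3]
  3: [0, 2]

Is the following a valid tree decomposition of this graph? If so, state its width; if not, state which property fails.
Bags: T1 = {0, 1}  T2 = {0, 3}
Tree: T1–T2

No — vertex 2 appears in no bag.

A tree decomposition must satisfy three properties: every vertex lies in some bag; for every edge, both endpoints lie together in some bag; and for every vertex, the bags containing it form a connected subtree. Here vertex 2 appears in no bag, so the decomposition is invalid.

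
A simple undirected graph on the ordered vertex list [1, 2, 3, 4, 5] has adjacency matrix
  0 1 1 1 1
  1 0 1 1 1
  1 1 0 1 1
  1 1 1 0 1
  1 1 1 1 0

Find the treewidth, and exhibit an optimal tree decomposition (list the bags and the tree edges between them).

A single bag containing all 5 vertices is trivially a valid decomposition of width 4. Conversely, {1, 2, 3, 4, 5} is a clique of size 5, and the vertices of any clique must share a bag in every tree decomposition; so some bag has ≥ 5 vertices and tw(G) ≥ 4. The upper and lower bounds meet at 4, so that is the treewidth.

Treewidth 4.
One such decomposition:
Bags: B1 = {1, 2, 3, 4, 5}
Tree: (single bag)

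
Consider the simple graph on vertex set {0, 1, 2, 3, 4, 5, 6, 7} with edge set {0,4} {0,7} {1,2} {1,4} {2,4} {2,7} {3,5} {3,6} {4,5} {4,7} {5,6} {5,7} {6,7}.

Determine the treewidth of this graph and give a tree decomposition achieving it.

Treewidth 2.
One such decomposition:
Bags: B1 = {2, 4, 7}  B2 = {1, 2, 4}  B3 = {4, 5, 7}  B4 = {5, 6, 7}  B5 = {0, 4, 7}  B6 = {3, 5, 6}
Tree: B1–B2, B1–B3, B3–B4, B3–B5, B4–B6

Every bag has size at most 3, so the width is 3 − 1 = 2 and tw(G) ≤ 2. Conversely, {3, 5, 6} is a clique of size 3, and the vertices of any clique must share a bag in every tree decomposition; so some bag has ≥ 3 vertices and tw(G) ≥ 2. The upper and lower bounds meet at 2, so that is the treewidth.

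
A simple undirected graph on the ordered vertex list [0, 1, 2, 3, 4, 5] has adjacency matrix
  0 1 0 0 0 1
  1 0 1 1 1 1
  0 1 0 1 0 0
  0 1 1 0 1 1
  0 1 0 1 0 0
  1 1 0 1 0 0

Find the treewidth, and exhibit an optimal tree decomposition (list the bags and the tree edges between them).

The largest bag has 3 vertices, giving width 2; this decomposition certifies tw(G) ≤ 2. Conversely, {0, 1, 5} is a clique of size 3, and the vertices of any clique must share a bag in every tree decomposition; so some bag has ≥ 3 vertices and tw(G) ≥ 2. Therefore the treewidth is 2.

Treewidth 2.
One such decomposition:
Bags: B1 = {1, 3, 5}  B2 = {1, 2, 3}  B3 = {1, 3, 4}  B4 = {0, 1, 5}
Tree: B1–B2, B2–B3, B1–B4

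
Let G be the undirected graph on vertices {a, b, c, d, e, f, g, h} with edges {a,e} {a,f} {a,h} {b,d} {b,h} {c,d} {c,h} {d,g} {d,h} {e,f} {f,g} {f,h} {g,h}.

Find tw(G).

A width-2 tree decomposition is:
Bags: B1 = {f, g, h}  B2 = {d, g, h}  B3 = {a, f, h}  B4 = {b, d, h}  B5 = {c, d, h}  B6 = {a, e, f}
Tree: B1–B2, B1–B3, B2–B4, B4–B5, B3–B6
Each bag holds 3 vertices, so the decomposition has width 2, which upper-bounds the treewidth. On the other hand G contains the 3-clique {a, e, f}. A clique must lie in a single bag of any decomposition, so no decomposition can have width below 2. Hence tw(G) = 2 exactly.

2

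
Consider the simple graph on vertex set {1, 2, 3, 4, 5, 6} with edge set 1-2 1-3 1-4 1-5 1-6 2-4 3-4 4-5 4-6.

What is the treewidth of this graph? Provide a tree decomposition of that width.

Each bag holds 3 vertices, so the decomposition has width 2, which upper-bounds the treewidth. On the other hand G contains the 3-clique {1, 2, 4}. A clique must lie in a single bag of any decomposition, so no decomposition can have width below 2. Combining the bounds, tw(G) = 2.

Treewidth 2.
Bags: B1 = {1, 4, 5}  B2 = {1, 3, 4}  B3 = {1, 2, 4}  B4 = {1, 4, 6}
Tree: B1–B2, B1–B3, B3–B4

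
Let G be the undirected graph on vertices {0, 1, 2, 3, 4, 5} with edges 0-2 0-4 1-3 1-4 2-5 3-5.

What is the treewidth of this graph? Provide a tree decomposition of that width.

Every bag has size at most 3, so the width is 3 − 1 = 2 and tw(G) ≤ 2. For the lower bound, G contains the cycle 2–5–3–1–4–0–2, so G is not a forest; only forests have treewidth ≤ 1, hence tw(G) ≥ 2. The upper and lower bounds meet at 2, so that is the treewidth.

Treewidth 2.
One such decomposition:
Bags: B1 = {2, 3, 5}  B2 = {1, 2, 3}  B3 = {1, 2, 4}  B4 = {0, 2, 4}
Tree: B1–B2, B2–B3, B3–B4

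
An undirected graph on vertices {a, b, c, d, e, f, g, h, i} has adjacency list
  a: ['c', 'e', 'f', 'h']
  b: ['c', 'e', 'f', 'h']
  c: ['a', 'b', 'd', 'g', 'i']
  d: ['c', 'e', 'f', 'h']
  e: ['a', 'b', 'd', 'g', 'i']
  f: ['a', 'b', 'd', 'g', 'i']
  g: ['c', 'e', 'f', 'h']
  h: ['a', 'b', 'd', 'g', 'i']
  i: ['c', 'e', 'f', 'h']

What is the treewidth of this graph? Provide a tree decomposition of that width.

Treewidth 4.
Bags: B1 = {c, e, f, h, i}  B2 = {a, c, e, f, h}  B3 = {b, c, e, f, h}  B4 = {c, d, e, f, h}  B5 = {c, e, f, g, h}
Tree: B1–B2, B2–B3, B3–B4, B4–B5

Each bag holds 5 vertices, so the decomposition has width 4, which upper-bounds the treewidth. For the lower bound: the 5 vertex sets {e,i}, {a,f}, {b,h}, {c}, {d} are disjoint, each induces a connected subgraph, and every pair is joined by at least one edge of G. Contracting each set to a single vertex therefore yields K_{5} as a minor, and since treewidth is minor-monotone, tw(G) ≥ tw(K_{5}) = 4. Therefore the treewidth is 4.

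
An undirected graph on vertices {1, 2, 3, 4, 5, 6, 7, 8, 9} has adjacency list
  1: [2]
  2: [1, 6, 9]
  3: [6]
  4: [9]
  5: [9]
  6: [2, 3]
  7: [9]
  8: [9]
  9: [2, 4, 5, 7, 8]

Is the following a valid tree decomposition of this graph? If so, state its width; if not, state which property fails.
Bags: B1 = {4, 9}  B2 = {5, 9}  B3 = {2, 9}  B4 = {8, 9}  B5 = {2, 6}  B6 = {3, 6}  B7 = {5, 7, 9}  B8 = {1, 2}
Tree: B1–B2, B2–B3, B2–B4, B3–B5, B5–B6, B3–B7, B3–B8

A tree decomposition must satisfy three properties: every vertex lies in some bag; for every edge, both endpoints lie together in some bag; and for every vertex, the bags containing it form a connected subtree. Here bags containing vertex 5 are not connected in the tree, so the decomposition is invalid.

No — bags containing vertex 5 are not connected in the tree.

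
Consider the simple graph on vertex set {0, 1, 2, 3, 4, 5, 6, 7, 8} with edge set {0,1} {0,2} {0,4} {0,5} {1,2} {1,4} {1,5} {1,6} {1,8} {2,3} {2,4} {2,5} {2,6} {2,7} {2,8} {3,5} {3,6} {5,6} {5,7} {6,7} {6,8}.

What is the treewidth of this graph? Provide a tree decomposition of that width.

Each bag holds 4 vertices, so the decomposition has width 3, which upper-bounds the treewidth. On the other hand G contains the 4-clique {0, 1, 2, 4}. A clique must lie in a single bag of any decomposition, so no decomposition can have width below 3. Therefore the treewidth is 3.

Treewidth 3.
Bags: B1 = {2, 3, 5, 6}  B2 = {1, 2, 5, 6}  B3 = {0, 1, 2, 5}  B4 = {2, 5, 6, 7}  B5 = {0, 1, 2, 4}  B6 = {1, 2, 6, 8}
Tree: B1–B2, B2–B3, B2–B4, B3–B5, B2–B6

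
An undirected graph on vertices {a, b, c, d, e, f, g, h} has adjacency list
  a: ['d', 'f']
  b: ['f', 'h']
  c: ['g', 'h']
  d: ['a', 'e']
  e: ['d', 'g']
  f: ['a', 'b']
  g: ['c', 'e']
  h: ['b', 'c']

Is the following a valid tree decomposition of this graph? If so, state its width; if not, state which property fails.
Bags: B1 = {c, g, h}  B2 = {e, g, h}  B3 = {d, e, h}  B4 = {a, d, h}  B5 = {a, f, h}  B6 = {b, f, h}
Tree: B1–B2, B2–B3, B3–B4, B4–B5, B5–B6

Yes; width 2.

Every vertex of G appears in some bag (union = {a, b, c, d, e, f, g, h}); every edge is covered by a bag; and for each vertex v the set of bags containing v is connected in the bag tree. The decomposition is therefore valid. The largest bag has 3 vertices, so the width is 2.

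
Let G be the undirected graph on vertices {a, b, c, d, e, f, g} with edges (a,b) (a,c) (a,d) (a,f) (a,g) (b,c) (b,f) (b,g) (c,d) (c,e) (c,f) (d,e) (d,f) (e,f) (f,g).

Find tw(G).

A width-3 tree decomposition is:
Bags: B1 = {a, b, f, g}  B2 = {a, b, c, f}  B3 = {a, c, d, f}  B4 = {c, d, e, f}
Tree: B1–B2, B2–B3, B3–B4
Every bag has size at most 4, so the width is 4 − 1 = 3 and tw(G) ≤ 3. Conversely, {a, b, f, g} is a clique of size 4, and the vertices of any clique must share a bag in every tree decomposition; so some bag has ≥ 4 vertices and tw(G) ≥ 3. Therefore the treewidth is 3.

3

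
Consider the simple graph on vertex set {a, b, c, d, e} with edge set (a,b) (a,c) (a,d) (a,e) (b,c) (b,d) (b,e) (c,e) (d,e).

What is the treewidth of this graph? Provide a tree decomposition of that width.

Each bag holds 4 vertices, so the decomposition has width 3, which upper-bounds the treewidth. On the other hand G contains the 4-clique {a, b, d, e}. A clique must lie in a single bag of any decomposition, so no decomposition can have width below 3. Combining the bounds, tw(G) = 3.

Treewidth 3.
One optimal decomposition is:
Bags: B1 = {a, b, d, e}  B2 = {a, b, c, e}
Tree: B1–B2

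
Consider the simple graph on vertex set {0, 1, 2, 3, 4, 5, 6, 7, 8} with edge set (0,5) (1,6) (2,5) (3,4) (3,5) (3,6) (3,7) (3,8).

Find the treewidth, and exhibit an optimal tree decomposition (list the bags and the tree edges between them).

The largest bag has 2 vertices, giving width 1; this decomposition certifies tw(G) ≤ 1. Since G has at least one edge (e.g. 3–6), it is not an edgeless graph, so tw(G) ≥ 1. Hence tw(G) = 1 exactly.

Treewidth 1.
Bags: B1 = {3, 6}  B2 = {3, 7}  B3 = {3, 5}  B4 = {3, 8}  B5 = {1, 6}  B6 = {2, 5}  B7 = {0, 5}  B8 = {3, 4}
Tree: B1–B2, B1–B3, B3–B4, B1–B5, B3–B6, B3–B7, B1–B8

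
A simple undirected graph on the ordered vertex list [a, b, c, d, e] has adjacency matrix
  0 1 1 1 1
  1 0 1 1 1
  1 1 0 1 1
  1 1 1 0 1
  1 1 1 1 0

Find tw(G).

4

A width-4 tree decomposition is:
Bags: B1 = {a, b, c, d, e}
Tree: (single bag)
A single bag containing all 5 vertices is trivially a valid decomposition of width 4. On the other hand G contains the 5-clique {a, b, c, d, e}. A clique must lie in a single bag of any decomposition, so no decomposition can have width below 4. Hence tw(G) = 4 exactly.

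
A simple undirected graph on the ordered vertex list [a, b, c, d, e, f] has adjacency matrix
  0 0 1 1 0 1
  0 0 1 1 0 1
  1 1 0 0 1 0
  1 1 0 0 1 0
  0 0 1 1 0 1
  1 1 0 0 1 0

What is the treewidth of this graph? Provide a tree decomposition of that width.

Treewidth 3.
One such decomposition:
Bags: B1 = {a, b, e, f}  B2 = {a, b, c, e}  B3 = {a, b, d, e}
Tree: B1–B2, B2–B3

The largest bag has 4 vertices, giving width 3; this decomposition certifies tw(G) ≤ 3. For the lower bound: the 4 vertex sets {a,f}, {c,e}, {b}, {d} are disjoint, each induces a connected subgraph, and every pair is joined by at least one edge of G. Contracting each set to a single vertex therefore yields K_{4} as a minor, and since treewidth is minor-monotone, tw(G) ≥ tw(K_{4}) = 3. Hence tw(G) = 3 exactly.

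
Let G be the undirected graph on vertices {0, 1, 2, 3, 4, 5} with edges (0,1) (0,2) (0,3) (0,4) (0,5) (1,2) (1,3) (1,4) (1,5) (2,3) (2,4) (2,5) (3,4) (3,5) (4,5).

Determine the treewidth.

A width-5 tree decomposition is:
Bags: B1 = {0, 1, 2, 3, 4, 5}
Tree: (single bag)
A single bag containing all 6 vertices is trivially a valid decomposition of width 5. For the lower bound, the 6 vertices {0, 1, 2, 3, 4, 5} are pairwise adjacent, and any tree decomposition puts a clique entirely inside one bag — forcing width ≥ 5. Therefore the treewidth is 5.

5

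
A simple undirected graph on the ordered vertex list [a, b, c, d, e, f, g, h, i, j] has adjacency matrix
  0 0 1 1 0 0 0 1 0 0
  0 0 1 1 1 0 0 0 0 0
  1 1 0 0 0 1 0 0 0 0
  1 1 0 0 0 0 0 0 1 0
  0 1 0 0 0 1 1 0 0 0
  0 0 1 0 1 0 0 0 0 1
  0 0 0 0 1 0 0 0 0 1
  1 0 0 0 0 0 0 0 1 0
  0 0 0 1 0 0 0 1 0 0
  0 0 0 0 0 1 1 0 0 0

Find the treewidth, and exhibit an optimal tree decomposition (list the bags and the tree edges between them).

Each bag holds 3 vertices, so the decomposition has width 2, which upper-bounds the treewidth. For the lower bound, G contains the cycle j–g–e–f–j, so G is not a forest; only forests have treewidth ≤ 1, hence tw(G) ≥ 2. Hence tw(G) = 2 exactly.

Treewidth 2.
One such decomposition:
Bags: B1 = {f, g, j}  B2 = {e, f, g}  B3 = {c, e, f}  B4 = {b, c, e}  B5 = {a, b, c}  B6 = {a, b, d}  B7 = {a, d, h}  B8 = {d, h, i}
Tree: B1–B2, B2–B3, B3–B4, B4–B5, B5–B6, B6–B7, B7–B8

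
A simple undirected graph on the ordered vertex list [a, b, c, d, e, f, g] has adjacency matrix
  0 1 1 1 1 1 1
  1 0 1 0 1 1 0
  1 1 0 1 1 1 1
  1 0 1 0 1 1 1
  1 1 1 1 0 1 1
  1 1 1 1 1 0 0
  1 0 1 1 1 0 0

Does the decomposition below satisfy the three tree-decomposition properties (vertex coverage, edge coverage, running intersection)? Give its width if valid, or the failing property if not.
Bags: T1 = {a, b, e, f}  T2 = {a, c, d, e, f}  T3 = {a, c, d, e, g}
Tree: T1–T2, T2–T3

No — edge (c,b) lies in no bag.

A tree decomposition must satisfy three properties: every vertex lies in some bag; for every edge, both endpoints lie together in some bag; and for every vertex, the bags containing it form a connected subtree. Here edge (c,b) lies in no bag, so the decomposition is invalid.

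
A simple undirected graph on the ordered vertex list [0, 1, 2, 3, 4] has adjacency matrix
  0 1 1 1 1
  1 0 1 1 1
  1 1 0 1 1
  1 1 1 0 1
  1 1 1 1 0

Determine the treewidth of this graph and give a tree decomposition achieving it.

Treewidth 4.
One such decomposition:
Bags: B1 = {0, 1, 2, 3, 4}
Tree: (single bag)

With just one bag of size 5, the width is 5 − 1 = 4, so tw(G) ≤ 4. For the lower bound, the 5 vertices {0, 1, 2, 3, 4} are pairwise adjacent, and any tree decomposition puts a clique entirely inside one bag — forcing width ≥ 4. Therefore the treewidth is 4.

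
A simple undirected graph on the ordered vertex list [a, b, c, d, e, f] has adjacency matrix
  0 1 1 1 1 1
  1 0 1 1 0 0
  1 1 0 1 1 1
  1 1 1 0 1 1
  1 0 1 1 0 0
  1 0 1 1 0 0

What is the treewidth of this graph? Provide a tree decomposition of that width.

Treewidth 3.
One such decomposition:
Bags: B1 = {a, c, d, e}  B2 = {a, c, d, f}  B3 = {a, b, c, d}
Tree: B1–B2, B2–B3

Every bag has size at most 4, so the width is 4 − 1 = 3 and tw(G) ≤ 3. Conversely, {a, c, d, e} is a clique of size 4, and the vertices of any clique must share a bag in every tree decomposition; so some bag has ≥ 4 vertices and tw(G) ≥ 3. The upper and lower bounds meet at 3, so that is the treewidth.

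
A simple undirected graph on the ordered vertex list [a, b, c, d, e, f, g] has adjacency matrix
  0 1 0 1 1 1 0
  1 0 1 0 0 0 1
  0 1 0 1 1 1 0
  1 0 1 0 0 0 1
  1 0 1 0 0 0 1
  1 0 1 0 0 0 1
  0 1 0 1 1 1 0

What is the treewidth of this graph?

3

A width-3 tree decomposition is:
Bags: B1 = {a, b, c, g}  B2 = {a, c, e, g}  B3 = {a, c, f, g}  B4 = {a, c, d, g}
Tree: B1–B2, B2–B3, B3–B4
Every bag has size at most 4, so the width is 4 − 1 = 3 and tw(G) ≤ 3. For the lower bound: the 4 vertex sets {a,b}, {c,e}, {g}, {f} are disjoint, each induces a connected subgraph, and every pair is joined by at least one edge of G. Contracting each set to a single vertex therefore yields K_{4} as a minor, and since treewidth is minor-monotone, tw(G) ≥ tw(K_{4}) = 3. The upper and lower bounds meet at 3, so that is the treewidth.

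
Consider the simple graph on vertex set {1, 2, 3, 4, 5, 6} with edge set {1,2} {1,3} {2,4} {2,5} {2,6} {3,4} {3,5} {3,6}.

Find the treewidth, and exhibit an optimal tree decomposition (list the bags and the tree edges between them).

Each bag holds 3 vertices, so the decomposition has width 2, which upper-bounds the treewidth. Since 2–1–3–4–2 is a cycle in G, G is not acyclic. Forests are exactly the graphs of treewidth ≤ 1, so tw(G) ≥ 2. Hence tw(G) = 2 exactly.

Treewidth 2.
One such decomposition:
Bags: B1 = {1, 2, 3}  B2 = {2, 3, 4}  B3 = {2, 3, 6}  B4 = {2, 3, 5}
Tree: B1–B2, B2–B3, B3–B4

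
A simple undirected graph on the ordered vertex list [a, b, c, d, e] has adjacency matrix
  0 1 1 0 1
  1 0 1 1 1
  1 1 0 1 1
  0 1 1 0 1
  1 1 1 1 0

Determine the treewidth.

3

A width-3 tree decomposition is:
Bags: B1 = {a, b, c, e}  B2 = {b, c, d, e}
Tree: B1–B2
Every bag has size at most 4, so the width is 4 − 1 = 3 and tw(G) ≤ 3. On the other hand G contains the 4-clique {b, c, d, e}. A clique must lie in a single bag of any decomposition, so no decomposition can have width below 3. Combining the bounds, tw(G) = 3.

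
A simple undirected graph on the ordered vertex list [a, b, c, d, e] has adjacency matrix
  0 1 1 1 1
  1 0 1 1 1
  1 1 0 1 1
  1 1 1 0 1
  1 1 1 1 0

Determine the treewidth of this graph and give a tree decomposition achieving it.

Treewidth 4.
Bags: B1 = {a, b, c, d, e}
Tree: (single bag)

With just one bag of size 5, the width is 5 − 1 = 4, so tw(G) ≤ 4. For the lower bound, the 5 vertices {a, b, c, d, e} are pairwise adjacent, and any tree decomposition puts a clique entirely inside one bag — forcing width ≥ 4. The upper and lower bounds meet at 4, so that is the treewidth.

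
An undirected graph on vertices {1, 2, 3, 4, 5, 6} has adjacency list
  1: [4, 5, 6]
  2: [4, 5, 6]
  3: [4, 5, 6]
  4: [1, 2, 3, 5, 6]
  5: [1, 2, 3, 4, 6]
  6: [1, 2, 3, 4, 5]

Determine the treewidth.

3

A width-3 tree decomposition is:
Bags: B1 = {1, 4, 5, 6}  B2 = {2, 4, 5, 6}  B3 = {3, 4, 5, 6}
Tree: B1–B2, B2–B3
Each bag holds 4 vertices, so the decomposition has width 3, which upper-bounds the treewidth. For the lower bound, the 4 vertices {1, 4, 5, 6} are pairwise adjacent, and any tree decomposition puts a clique entirely inside one bag — forcing width ≥ 3. Therefore the treewidth is 3.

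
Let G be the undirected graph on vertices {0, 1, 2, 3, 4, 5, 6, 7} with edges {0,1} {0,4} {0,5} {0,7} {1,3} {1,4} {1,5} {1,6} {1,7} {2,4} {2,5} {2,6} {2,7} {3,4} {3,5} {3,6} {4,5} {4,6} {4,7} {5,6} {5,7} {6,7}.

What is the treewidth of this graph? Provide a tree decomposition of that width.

Treewidth 4.
One such decomposition:
Bags: B1 = {1, 4, 5, 6, 7}  B2 = {1, 3, 4, 5, 6}  B3 = {0, 1, 4, 5, 7}  B4 = {2, 4, 5, 6, 7}
Tree: B1–B2, B1–B3, B1–B4

Each bag holds 5 vertices, so the decomposition has width 4, which upper-bounds the treewidth. On the other hand G contains the 5-clique {0, 1, 4, 5, 7}. A clique must lie in a single bag of any decomposition, so no decomposition can have width below 4. Therefore the treewidth is 4.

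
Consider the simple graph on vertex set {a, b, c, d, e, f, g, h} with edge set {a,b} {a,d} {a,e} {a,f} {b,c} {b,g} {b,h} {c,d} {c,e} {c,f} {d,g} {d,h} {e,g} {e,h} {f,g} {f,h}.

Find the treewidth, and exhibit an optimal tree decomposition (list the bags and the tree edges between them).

Treewidth 4.
One such decomposition:
Bags: B1 = {a, c, e, g, h}  B2 = {a, c, d, g, h}  B3 = {a, b, c, g, h}  B4 = {a, c, f, g, h}
Tree: B1–B2, B2–B3, B3–B4

Each bag holds 5 vertices, so the decomposition has width 4, which upper-bounds the treewidth. For the lower bound: the 5 vertex sets {c,e}, {a,d}, {b,h}, {g}, {f} are disjoint, each induces a connected subgraph, and every pair is joined by at least one edge of G. Contracting each set to a single vertex therefore yields K_{5} as a minor, and since treewidth is minor-monotone, tw(G) ≥ tw(K_{5}) = 4. The upper and lower bounds meet at 4, so that is the treewidth.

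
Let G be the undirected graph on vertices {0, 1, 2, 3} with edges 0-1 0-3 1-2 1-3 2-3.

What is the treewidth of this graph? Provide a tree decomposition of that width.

Each bag holds 3 vertices, so the decomposition has width 2, which upper-bounds the treewidth. Conversely, {0, 1, 3} is a clique of size 3, and the vertices of any clique must share a bag in every tree decomposition; so some bag has ≥ 3 vertices and tw(G) ≥ 2. Combining the bounds, tw(G) = 2.

Treewidth 2.
Bags: B1 = {1, 2, 3}  B2 = {0, 1, 3}
Tree: B1–B2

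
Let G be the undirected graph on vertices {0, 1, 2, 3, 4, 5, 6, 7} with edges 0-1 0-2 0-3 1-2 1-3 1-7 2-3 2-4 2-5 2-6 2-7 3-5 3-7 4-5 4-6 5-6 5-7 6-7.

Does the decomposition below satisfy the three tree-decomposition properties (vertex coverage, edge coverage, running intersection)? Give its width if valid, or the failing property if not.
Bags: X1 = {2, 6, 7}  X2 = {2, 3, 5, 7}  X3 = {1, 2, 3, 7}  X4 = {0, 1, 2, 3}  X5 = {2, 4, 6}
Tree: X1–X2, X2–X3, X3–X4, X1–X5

A tree decomposition must satisfy three properties: every vertex lies in some bag; for every edge, both endpoints lie together in some bag; and for every vertex, the bags containing it form a connected subtree. Here edge (5,6) lies in no bag, so the decomposition is invalid.

No — edge (5,6) lies in no bag.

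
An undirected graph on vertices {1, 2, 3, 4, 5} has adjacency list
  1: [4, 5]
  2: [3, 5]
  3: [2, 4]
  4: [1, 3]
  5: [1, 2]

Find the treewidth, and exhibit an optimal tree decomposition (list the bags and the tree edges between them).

Treewidth 2.
One optimal decomposition is:
Bags: B1 = {1, 4, 5}  B2 = {3, 4, 5}  B3 = {2, 3, 5}
Tree: B1–B2, B2–B3

Every bag has size at most 3, so the width is 3 − 1 = 2 and tw(G) ≤ 2. For the lower bound, G contains the cycle 5–1–4–3–2–5, so G is not a forest; only forests have treewidth ≤ 1, hence tw(G) ≥ 2. Therefore the treewidth is 2.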